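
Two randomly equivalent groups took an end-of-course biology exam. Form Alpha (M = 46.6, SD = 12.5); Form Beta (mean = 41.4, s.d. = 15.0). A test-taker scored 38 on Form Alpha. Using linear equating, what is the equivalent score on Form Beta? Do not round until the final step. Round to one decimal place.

31.1

Linear equating: y = (SD_Y/SD_X)(x − M_X) + M_Y
y = (15.0/12.5)(38 − 46.6) + 41.4
y = 1.200000 × -8.6 + 41.4 = -10.3200 + 41.4 = 31.1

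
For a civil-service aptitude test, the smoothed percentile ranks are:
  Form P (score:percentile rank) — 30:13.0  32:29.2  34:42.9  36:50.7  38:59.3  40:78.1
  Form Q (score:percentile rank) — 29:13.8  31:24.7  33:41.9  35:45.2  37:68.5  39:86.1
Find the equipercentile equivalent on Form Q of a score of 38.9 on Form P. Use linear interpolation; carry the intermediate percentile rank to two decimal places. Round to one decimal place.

PR of 38.9 on Form P: 59.3 + (38.9 − 38)/(40 − 38) × (78.1 − 59.3) = 67.76
On Form Q, PR 67.76 falls between score 35 (PR 45.2) and 37 (PR 68.5).
Interpolate: 35 + (67.76 − 45.2)/(68.5 − 45.2) × (37 − 35) = 36.9

36.9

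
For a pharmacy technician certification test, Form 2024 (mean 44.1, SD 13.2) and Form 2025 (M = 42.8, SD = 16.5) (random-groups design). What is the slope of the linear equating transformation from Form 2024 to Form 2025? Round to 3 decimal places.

A = SD_Y / SD_X = 16.5 / 13.2 = 1.250

1.250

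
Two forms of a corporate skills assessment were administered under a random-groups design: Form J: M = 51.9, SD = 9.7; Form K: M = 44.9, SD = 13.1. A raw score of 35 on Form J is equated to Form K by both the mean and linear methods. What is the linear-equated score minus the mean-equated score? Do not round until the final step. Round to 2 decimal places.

Mean-equated: 35 + (44.9 − 51.9) = 28.00
Linear-equated: (13.1/9.7)(35 − 51.9) + 44.9 = 22.076
Difference = 22.076 − 28.00 = -5.92

-5.92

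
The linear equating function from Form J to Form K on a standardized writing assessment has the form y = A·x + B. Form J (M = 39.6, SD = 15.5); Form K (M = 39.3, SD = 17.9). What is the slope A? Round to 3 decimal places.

1.155

A = SD_Y / SD_X = 17.9 / 15.5 = 1.155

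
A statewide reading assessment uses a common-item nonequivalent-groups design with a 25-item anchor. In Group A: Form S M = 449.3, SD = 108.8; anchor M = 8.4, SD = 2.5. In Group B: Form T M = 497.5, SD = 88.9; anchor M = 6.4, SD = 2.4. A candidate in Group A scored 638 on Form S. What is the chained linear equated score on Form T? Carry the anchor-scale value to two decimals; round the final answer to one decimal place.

Form S → anchor (Group A): v = (2.5/108.8)(638 − 449.3) + 8.4 = 12.74
anchor → Form T (Group B): y = (88.9/2.4)(12.74 − 6.4) + 497.5 = 732.3

732.3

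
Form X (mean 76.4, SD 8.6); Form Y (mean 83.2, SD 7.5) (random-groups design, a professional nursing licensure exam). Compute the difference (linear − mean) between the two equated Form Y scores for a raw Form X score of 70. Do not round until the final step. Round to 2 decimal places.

Mean-equated: 70 + (83.2 − 76.4) = 76.80
Linear-equated: (7.5/8.6)(70 − 76.4) + 83.2 = 77.619
Difference = 77.619 − 76.80 = 0.82

0.82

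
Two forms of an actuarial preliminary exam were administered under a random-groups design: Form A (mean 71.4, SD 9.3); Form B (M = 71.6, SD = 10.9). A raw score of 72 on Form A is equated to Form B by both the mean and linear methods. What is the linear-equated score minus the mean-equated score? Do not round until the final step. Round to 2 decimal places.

0.10

Mean-equated: 72 + (71.6 − 71.4) = 72.20
Linear-equated: (10.9/9.3)(72 − 71.4) + 71.6 = 72.303
Difference = 72.303 − 72.20 = 0.10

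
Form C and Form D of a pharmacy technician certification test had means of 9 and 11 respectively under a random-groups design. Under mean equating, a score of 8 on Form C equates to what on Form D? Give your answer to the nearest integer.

Mean equating: y = x + (M_Y − M_X) = 8 + (11 − 9) = 10

10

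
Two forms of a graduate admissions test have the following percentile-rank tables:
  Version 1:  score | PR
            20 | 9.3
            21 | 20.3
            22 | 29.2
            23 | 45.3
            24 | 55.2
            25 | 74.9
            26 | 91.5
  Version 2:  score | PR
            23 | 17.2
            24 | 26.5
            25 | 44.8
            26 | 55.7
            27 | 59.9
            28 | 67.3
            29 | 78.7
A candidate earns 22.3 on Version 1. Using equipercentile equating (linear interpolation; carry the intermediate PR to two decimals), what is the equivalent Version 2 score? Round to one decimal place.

24.4

PR of 22.3 on Version 1: 29.2 + (22.3 − 22)/(23 − 22) × (45.3 − 29.2) = 34.03
On Version 2, PR 34.03 falls between score 24 (PR 26.5) and 25 (PR 44.8).
Interpolate: 24 + (34.03 − 26.5)/(44.8 − 26.5) × (25 − 24) = 24.4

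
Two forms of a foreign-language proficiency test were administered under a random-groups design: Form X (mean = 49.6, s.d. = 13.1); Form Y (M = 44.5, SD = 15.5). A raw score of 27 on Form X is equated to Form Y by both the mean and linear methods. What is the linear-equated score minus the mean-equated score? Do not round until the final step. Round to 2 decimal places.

Mean-equated: 27 + (44.5 − 49.6) = 21.90
Linear-equated: (15.5/13.1)(27 − 49.6) + 44.5 = 17.760
Difference = 17.760 − 21.90 = -4.14

-4.14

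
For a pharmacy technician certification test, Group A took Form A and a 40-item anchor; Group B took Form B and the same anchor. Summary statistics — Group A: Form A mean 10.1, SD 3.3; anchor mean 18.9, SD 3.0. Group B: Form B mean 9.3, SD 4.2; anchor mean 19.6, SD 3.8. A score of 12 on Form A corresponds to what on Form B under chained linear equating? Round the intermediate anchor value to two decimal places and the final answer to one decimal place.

Form A → anchor (Group A): v = (3.0/3.3)(12 − 10.1) + 18.9 = 20.63
anchor → Form B (Group B): y = (4.2/3.8)(20.63 − 19.6) + 9.3 = 10.4

10.4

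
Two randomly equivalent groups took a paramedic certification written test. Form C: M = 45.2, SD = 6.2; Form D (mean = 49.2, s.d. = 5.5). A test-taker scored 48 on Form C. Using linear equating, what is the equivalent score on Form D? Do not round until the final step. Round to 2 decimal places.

51.68

Linear equating: y = (SD_Y/SD_X)(x − M_X) + M_Y
y = (5.5/6.2)(48 − 45.2) + 49.2
y = 0.887097 × 2.8 + 49.2 = 2.4839 + 49.2 = 51.68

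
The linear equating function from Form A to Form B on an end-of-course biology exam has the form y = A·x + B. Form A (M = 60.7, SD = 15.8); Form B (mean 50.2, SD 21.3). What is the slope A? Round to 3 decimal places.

A = SD_Y / SD_X = 21.3 / 15.8 = 1.348

1.348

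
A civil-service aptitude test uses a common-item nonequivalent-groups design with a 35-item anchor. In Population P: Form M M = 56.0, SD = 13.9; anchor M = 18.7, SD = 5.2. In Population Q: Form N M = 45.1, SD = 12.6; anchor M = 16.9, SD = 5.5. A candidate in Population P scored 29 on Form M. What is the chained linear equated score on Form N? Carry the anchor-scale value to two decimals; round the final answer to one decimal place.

Form M → anchor (Population P): v = (5.2/13.9)(29 − 56.0) + 18.7 = 8.60
anchor → Form N (Population Q): y = (12.6/5.5)(8.60 − 16.9) + 45.1 = 26.1

26.1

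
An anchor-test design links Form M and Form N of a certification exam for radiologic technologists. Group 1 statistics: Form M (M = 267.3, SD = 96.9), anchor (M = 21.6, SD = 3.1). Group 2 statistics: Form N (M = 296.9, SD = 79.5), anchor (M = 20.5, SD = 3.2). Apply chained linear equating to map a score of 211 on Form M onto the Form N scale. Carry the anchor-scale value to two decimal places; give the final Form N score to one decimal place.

Form M → anchor (Group 1): v = (3.1/96.9)(211 − 267.3) + 21.6 = 19.80
anchor → Form N (Group 2): y = (79.5/3.2)(19.80 − 20.5) + 296.9 = 279.5

279.5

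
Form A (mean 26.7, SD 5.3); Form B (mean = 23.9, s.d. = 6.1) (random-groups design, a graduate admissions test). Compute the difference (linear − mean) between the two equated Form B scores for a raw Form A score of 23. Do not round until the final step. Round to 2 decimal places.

Mean-equated: 23 + (23.9 − 26.7) = 20.20
Linear-equated: (6.1/5.3)(23 − 26.7) + 23.9 = 19.642
Difference = 19.642 − 20.20 = -0.56

-0.56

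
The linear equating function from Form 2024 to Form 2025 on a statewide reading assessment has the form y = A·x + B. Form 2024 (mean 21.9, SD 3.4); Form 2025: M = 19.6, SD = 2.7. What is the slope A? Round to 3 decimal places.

A = SD_Y / SD_X = 2.7 / 3.4 = 0.794

0.794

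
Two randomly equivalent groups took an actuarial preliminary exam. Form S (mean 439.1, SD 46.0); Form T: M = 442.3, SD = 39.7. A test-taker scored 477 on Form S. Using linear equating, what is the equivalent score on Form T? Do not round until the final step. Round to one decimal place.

475.0

Linear equating: y = (SD_Y/SD_X)(x − M_X) + M_Y
y = (39.7/46.0)(477 − 439.1) + 442.3
y = 0.863043 × 37.9 + 442.3 = 32.7093 + 442.3 = 475.0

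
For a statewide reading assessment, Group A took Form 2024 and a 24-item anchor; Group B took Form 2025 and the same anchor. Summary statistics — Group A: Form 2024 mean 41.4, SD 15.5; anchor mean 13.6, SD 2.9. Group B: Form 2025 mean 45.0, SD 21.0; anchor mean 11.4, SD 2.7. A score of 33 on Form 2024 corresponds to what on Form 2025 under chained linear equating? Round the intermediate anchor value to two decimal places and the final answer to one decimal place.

Form 2024 → anchor (Group A): v = (2.9/15.5)(33 − 41.4) + 13.6 = 12.03
anchor → Form 2025 (Group B): y = (21.0/2.7)(12.03 − 11.4) + 45.0 = 49.9

49.9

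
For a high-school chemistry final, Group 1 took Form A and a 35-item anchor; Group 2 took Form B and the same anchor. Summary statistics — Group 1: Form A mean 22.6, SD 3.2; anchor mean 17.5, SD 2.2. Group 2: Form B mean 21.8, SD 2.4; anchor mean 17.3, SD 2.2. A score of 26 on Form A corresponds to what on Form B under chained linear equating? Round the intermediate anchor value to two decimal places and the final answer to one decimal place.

Form A → anchor (Group 1): v = (2.2/3.2)(26 − 22.6) + 17.5 = 19.84
anchor → Form B (Group 2): y = (2.4/2.2)(19.84 − 17.3) + 21.8 = 24.6

24.6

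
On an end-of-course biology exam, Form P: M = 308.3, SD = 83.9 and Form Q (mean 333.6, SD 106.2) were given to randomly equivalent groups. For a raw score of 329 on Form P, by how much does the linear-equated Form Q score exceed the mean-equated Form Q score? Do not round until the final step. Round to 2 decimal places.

5.50

Mean-equated: 329 + (333.6 − 308.3) = 354.30
Linear-equated: (106.2/83.9)(329 − 308.3) + 333.6 = 359.802
Difference = 359.802 − 354.30 = 5.50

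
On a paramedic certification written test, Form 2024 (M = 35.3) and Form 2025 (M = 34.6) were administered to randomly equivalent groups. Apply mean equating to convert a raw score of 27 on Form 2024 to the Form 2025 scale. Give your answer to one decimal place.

26.3

Mean equating: y = x + (M_Y − M_X) = 27 + (34.6 − 35.3) = 26.3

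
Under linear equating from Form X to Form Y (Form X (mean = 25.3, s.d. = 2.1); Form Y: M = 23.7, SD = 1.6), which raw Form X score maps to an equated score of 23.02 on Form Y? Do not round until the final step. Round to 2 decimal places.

Invert y = (SD_Y/SD_X)(x − M_X) + M_Y:
x = (SD_X/SD_Y)(y − M_Y) + M_X = (2.1/1.6)(23.02 − 23.7) + 25.3
x = 1.312500 × -0.680 + 25.3 = 24.41

24.41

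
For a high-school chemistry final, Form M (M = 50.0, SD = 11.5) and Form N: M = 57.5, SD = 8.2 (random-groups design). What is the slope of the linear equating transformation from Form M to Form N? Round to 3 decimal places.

A = SD_Y / SD_X = 8.2 / 11.5 = 0.713

0.713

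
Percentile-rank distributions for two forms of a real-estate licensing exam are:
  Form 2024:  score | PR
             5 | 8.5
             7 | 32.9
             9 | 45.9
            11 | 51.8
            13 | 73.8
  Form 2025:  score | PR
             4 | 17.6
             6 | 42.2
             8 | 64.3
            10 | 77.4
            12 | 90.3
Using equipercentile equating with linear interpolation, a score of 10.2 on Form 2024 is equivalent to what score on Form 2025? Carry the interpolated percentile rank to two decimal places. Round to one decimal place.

6.7

PR of 10.2 on Form 2024: 45.9 + (10.2 − 9)/(11 − 9) × (51.8 − 45.9) = 49.44
On Form 2025, PR 49.44 falls between score 6 (PR 42.2) and 8 (PR 64.3).
Interpolate: 6 + (49.44 − 42.2)/(64.3 − 42.2) × (8 − 6) = 6.7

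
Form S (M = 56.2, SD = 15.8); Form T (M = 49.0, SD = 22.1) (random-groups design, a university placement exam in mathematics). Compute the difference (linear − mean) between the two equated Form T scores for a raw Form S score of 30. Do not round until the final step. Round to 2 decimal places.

-10.45

Mean-equated: 30 + (49.0 − 56.2) = 22.80
Linear-equated: (22.1/15.8)(30 − 56.2) + 49.0 = 12.353
Difference = 12.353 − 22.80 = -10.45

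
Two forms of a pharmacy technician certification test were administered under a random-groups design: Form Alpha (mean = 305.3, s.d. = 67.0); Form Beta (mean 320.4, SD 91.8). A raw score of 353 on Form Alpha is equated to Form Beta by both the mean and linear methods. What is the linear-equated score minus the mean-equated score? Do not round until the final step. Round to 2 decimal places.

Mean-equated: 353 + (320.4 − 305.3) = 368.10
Linear-equated: (91.8/67.0)(353 − 305.3) + 320.4 = 385.756
Difference = 385.756 − 368.10 = 17.66

17.66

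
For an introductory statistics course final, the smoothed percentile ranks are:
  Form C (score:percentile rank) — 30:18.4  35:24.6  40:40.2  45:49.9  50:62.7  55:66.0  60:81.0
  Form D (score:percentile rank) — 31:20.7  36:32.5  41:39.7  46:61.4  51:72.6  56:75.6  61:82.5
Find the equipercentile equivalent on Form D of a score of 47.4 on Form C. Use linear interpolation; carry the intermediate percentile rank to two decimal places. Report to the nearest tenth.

PR of 47.4 on Form C: 49.9 + (47.4 − 45)/(50 − 45) × (62.7 − 49.9) = 56.04
On Form D, PR 56.04 falls between score 41 (PR 39.7) and 46 (PR 61.4).
Interpolate: 41 + (56.04 − 39.7)/(61.4 − 39.7) × (46 − 41) = 44.8

44.8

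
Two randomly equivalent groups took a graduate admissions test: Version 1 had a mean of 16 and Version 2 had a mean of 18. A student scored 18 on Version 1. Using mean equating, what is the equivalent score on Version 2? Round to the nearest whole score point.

Mean equating: y = x + (M_Y − M_X) = 18 + (18 − 16) = 20

20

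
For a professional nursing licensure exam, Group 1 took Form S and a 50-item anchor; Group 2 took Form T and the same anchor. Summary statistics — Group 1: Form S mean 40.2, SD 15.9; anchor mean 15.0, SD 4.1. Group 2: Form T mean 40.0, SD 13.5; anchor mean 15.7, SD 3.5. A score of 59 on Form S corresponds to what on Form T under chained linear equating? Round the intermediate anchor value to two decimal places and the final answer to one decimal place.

56.0

Form S → anchor (Group 1): v = (4.1/15.9)(59 − 40.2) + 15.0 = 19.85
anchor → Form T (Group 2): y = (13.5/3.5)(19.85 − 15.7) + 40.0 = 56.0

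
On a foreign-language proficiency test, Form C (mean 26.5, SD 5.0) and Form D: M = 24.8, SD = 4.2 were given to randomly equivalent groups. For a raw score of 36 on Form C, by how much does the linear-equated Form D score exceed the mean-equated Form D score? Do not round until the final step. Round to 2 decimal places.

Mean-equated: 36 + (24.8 − 26.5) = 34.30
Linear-equated: (4.2/5.0)(36 − 26.5) + 24.8 = 32.780
Difference = 32.780 − 34.30 = -1.52

-1.52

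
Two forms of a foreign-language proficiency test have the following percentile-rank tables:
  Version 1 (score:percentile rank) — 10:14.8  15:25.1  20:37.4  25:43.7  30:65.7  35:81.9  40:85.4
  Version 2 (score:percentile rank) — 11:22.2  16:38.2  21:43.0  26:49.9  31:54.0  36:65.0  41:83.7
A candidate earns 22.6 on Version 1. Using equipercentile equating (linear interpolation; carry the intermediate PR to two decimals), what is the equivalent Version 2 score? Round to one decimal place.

18.6

PR of 22.6 on Version 1: 37.4 + (22.6 − 20)/(25 − 20) × (43.7 − 37.4) = 40.68
On Version 2, PR 40.68 falls between score 16 (PR 38.2) and 21 (PR 43.0).
Interpolate: 16 + (40.68 − 38.2)/(43.0 − 38.2) × (21 − 16) = 18.6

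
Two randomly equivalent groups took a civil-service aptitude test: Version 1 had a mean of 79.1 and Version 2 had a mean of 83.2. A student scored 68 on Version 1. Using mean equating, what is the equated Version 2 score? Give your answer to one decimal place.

Mean equating: y = x + (M_Y − M_X) = 68 + (83.2 − 79.1) = 72.1

72.1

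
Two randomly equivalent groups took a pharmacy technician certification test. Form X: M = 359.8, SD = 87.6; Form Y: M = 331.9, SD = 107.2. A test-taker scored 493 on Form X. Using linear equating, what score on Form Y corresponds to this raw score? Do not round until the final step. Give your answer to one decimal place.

494.9

Linear equating: y = (SD_Y/SD_X)(x − M_X) + M_Y
y = (107.2/87.6)(493 − 359.8) + 331.9
y = 1.223744 × 133.2 + 331.9 = 163.0027 + 331.9 = 494.9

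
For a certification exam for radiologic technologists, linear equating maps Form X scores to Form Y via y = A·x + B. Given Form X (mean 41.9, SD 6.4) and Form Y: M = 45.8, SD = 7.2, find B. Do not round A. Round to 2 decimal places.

A = SD_Y / SD_X = 7.2 / 6.4 = 1.125000
B = M_Y − A·M_X = 45.8 − 1.125000 × 41.9 = -1.34

-1.34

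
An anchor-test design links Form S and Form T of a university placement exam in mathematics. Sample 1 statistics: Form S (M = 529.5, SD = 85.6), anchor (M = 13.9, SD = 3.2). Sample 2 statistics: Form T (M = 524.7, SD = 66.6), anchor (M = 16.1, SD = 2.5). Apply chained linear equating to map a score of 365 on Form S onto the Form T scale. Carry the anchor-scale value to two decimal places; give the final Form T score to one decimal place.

Form S → anchor (Sample 1): v = (3.2/85.6)(365 − 529.5) + 13.9 = 7.75
anchor → Form T (Sample 2): y = (66.6/2.5)(7.75 − 16.1) + 524.7 = 302.3

302.3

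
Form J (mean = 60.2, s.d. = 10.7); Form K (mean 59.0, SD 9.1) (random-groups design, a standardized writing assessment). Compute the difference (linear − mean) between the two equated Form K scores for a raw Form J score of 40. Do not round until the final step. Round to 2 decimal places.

Mean-equated: 40 + (59.0 − 60.2) = 38.80
Linear-equated: (9.1/10.7)(40 − 60.2) + 59.0 = 41.821
Difference = 41.821 − 38.80 = 3.02

3.02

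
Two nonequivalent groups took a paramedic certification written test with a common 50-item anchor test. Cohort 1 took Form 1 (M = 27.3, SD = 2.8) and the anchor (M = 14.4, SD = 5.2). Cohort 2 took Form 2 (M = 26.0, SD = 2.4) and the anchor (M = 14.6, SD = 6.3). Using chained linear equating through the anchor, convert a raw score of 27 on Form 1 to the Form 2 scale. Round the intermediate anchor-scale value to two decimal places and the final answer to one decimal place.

25.7

Form 1 → anchor (Cohort 1): v = (5.2/2.8)(27 − 27.3) + 14.4 = 13.84
anchor → Form 2 (Cohort 2): y = (2.4/6.3)(13.84 − 14.6) + 26.0 = 25.7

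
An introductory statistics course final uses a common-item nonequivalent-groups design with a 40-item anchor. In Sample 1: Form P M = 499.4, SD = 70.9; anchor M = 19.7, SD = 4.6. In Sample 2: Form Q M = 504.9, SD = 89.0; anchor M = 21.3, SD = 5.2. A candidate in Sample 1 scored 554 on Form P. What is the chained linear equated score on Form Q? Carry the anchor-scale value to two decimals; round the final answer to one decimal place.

538.1

Form P → anchor (Sample 1): v = (4.6/70.9)(554 − 499.4) + 19.7 = 23.24
anchor → Form Q (Sample 2): y = (89.0/5.2)(23.24 − 21.3) + 504.9 = 538.1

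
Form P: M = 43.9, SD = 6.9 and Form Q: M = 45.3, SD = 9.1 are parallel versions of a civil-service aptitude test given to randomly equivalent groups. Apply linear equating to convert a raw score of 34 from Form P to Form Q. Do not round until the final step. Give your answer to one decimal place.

Linear equating: y = (SD_Y/SD_X)(x − M_X) + M_Y
y = (9.1/6.9)(34 − 43.9) + 45.3
y = 1.318841 × -9.9 + 45.3 = -13.0565 + 45.3 = 32.2

32.2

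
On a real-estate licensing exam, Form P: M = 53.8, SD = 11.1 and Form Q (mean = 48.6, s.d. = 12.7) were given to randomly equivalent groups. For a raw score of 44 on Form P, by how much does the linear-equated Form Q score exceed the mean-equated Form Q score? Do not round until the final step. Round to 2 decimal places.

-1.41

Mean-equated: 44 + (48.6 − 53.8) = 38.80
Linear-equated: (12.7/11.1)(44 − 53.8) + 48.6 = 37.387
Difference = 37.387 − 38.80 = -1.41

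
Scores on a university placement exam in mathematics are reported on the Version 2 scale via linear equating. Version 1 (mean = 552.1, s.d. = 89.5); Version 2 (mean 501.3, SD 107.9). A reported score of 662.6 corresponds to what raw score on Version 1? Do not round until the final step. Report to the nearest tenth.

Invert y = (SD_Y/SD_X)(x − M_X) + M_Y:
x = (SD_X/SD_Y)(y − M_Y) + M_X = (89.5/107.9)(662.6 − 501.3) + 552.1
x = 0.829472 × 161.300 + 552.1 = 685.9

685.9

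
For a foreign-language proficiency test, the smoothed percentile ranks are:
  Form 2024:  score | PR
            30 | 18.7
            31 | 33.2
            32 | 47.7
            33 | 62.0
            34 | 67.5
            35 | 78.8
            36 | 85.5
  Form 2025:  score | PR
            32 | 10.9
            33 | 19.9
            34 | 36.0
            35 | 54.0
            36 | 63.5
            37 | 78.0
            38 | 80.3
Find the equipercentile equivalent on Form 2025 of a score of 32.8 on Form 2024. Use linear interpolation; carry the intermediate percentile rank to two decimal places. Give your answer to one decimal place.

35.5

PR of 32.8 on Form 2024: 47.7 + (32.8 − 32)/(33 − 32) × (62.0 − 47.7) = 59.14
On Form 2025, PR 59.14 falls between score 35 (PR 54.0) and 36 (PR 63.5).
Interpolate: 35 + (59.14 − 54.0)/(63.5 − 54.0) × (36 − 35) = 35.5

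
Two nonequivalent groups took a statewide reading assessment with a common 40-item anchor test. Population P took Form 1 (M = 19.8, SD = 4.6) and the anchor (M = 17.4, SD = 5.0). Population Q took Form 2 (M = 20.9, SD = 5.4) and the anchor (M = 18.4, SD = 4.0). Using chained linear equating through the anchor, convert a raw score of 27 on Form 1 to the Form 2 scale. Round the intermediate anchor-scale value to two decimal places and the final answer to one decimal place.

Form 1 → anchor (Population P): v = (5.0/4.6)(27 − 19.8) + 17.4 = 25.23
anchor → Form 2 (Population Q): y = (5.4/4.0)(25.23 − 18.4) + 20.9 = 30.1

30.1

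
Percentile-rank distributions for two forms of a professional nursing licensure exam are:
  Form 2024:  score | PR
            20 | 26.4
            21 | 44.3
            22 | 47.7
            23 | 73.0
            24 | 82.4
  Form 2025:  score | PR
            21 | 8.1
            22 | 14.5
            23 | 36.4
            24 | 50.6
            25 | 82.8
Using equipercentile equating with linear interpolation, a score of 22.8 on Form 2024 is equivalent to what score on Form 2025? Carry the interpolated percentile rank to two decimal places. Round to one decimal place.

PR of 22.8 on Form 2024: 47.7 + (22.8 − 22)/(23 − 22) × (73.0 − 47.7) = 67.94
On Form 2025, PR 67.94 falls between score 24 (PR 50.6) and 25 (PR 82.8).
Interpolate: 24 + (67.94 − 50.6)/(82.8 − 50.6) × (25 − 24) = 24.5

24.5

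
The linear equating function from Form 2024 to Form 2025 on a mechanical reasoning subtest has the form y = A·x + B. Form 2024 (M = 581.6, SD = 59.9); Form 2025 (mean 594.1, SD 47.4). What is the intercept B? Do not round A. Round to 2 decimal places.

133.87

A = SD_Y / SD_X = 47.4 / 59.9 = 0.791319
B = M_Y − A·M_X = 594.1 − 0.791319 × 581.6 = 133.87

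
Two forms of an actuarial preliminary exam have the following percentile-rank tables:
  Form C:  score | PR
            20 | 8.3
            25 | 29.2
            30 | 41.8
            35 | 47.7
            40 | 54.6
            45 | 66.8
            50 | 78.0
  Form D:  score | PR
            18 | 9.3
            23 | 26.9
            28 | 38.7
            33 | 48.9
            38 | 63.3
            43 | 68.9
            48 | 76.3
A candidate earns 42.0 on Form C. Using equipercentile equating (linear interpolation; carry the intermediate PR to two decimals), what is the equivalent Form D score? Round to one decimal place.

36.7

PR of 42.0 on Form C: 54.6 + (42.0 − 40)/(45 − 40) × (66.8 − 54.6) = 59.48
On Form D, PR 59.48 falls between score 33 (PR 48.9) and 38 (PR 63.3).
Interpolate: 33 + (59.48 − 48.9)/(63.3 − 48.9) × (38 − 33) = 36.7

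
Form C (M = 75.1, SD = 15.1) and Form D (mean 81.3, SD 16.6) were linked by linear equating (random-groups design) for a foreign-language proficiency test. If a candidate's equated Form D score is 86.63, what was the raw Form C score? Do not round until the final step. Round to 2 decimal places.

Invert y = (SD_Y/SD_X)(x − M_X) + M_Y:
x = (SD_X/SD_Y)(y − M_Y) + M_X = (15.1/16.6)(86.63 − 81.3) + 75.1
x = 0.909639 × 5.330 + 75.1 = 79.95

79.95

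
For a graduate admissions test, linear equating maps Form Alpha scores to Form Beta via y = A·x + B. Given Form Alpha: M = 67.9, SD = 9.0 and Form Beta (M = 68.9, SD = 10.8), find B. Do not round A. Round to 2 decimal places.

A = SD_Y / SD_X = 10.8 / 9.0 = 1.200000
B = M_Y − A·M_X = 68.9 − 1.200000 × 67.9 = -12.58

-12.58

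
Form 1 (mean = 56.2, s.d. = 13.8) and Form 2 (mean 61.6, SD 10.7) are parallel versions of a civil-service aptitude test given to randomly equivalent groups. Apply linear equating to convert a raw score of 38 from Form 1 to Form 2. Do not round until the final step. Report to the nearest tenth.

47.5

Linear equating: y = (SD_Y/SD_X)(x − M_X) + M_Y
y = (10.7/13.8)(38 − 56.2) + 61.6
y = 0.775362 × -18.2 + 61.6 = -14.1116 + 61.6 = 47.5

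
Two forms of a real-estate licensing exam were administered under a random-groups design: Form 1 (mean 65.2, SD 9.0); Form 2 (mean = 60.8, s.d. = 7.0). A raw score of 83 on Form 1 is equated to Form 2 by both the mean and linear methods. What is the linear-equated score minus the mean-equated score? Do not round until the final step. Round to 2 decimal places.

Mean-equated: 83 + (60.8 − 65.2) = 78.60
Linear-equated: (7.0/9.0)(83 − 65.2) + 60.8 = 74.644
Difference = 74.644 − 78.60 = -3.96

-3.96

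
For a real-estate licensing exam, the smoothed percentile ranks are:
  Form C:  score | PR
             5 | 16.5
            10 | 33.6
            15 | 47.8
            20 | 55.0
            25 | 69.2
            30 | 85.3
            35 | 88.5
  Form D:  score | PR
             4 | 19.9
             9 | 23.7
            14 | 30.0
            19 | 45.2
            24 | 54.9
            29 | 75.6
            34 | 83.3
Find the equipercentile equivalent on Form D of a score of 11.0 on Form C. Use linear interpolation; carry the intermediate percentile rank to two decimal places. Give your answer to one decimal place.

PR of 11.0 on Form C: 33.6 + (11.0 − 10)/(15 − 10) × (47.8 − 33.6) = 36.44
On Form D, PR 36.44 falls between score 14 (PR 30.0) and 19 (PR 45.2).
Interpolate: 14 + (36.44 − 30.0)/(45.2 − 30.0) × (19 − 14) = 16.1

16.1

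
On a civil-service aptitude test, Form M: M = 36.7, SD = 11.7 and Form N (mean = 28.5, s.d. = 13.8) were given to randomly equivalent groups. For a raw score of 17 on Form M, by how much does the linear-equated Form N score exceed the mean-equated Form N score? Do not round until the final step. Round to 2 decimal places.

-3.54

Mean-equated: 17 + (28.5 − 36.7) = 8.80
Linear-equated: (13.8/11.7)(17 − 36.7) + 28.5 = 5.264
Difference = 5.264 − 8.80 = -3.54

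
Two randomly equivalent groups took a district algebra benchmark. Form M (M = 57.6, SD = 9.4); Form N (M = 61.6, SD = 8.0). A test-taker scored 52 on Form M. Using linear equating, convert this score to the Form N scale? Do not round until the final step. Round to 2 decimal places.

Linear equating: y = (SD_Y/SD_X)(x − M_X) + M_Y
y = (8.0/9.4)(52 − 57.6) + 61.6
y = 0.851064 × -5.6 + 61.6 = -4.7660 + 61.6 = 56.83

56.83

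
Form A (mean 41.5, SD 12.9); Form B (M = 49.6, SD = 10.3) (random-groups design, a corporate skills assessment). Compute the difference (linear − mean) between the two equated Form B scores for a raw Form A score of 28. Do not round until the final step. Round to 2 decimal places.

Mean-equated: 28 + (49.6 − 41.5) = 36.10
Linear-equated: (10.3/12.9)(28 − 41.5) + 49.6 = 38.821
Difference = 38.821 − 36.10 = 2.72

2.72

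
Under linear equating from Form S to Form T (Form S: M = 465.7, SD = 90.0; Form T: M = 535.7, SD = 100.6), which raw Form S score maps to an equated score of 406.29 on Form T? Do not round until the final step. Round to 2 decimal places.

Invert y = (SD_Y/SD_X)(x − M_X) + M_Y:
x = (SD_X/SD_Y)(y − M_Y) + M_X = (90.0/100.6)(406.29 − 535.7) + 465.7
x = 0.894632 × -129.410 + 465.7 = 349.93

349.93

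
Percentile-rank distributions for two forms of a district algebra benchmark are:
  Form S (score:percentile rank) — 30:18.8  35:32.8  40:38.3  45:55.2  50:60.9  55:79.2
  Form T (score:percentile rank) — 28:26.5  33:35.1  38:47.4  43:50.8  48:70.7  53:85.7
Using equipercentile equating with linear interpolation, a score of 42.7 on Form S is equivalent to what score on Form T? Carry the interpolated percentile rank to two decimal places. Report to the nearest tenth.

38.0

PR of 42.7 on Form S: 38.3 + (42.7 − 40)/(45 − 40) × (55.2 − 38.3) = 47.43
On Form T, PR 47.43 falls between score 38 (PR 47.4) and 43 (PR 50.8).
Interpolate: 38 + (47.43 − 47.4)/(50.8 − 47.4) × (43 − 38) = 38.0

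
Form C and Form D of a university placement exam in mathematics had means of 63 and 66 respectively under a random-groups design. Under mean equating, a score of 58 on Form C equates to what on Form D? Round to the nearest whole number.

Mean equating: y = x + (M_Y − M_X) = 58 + (66 − 63) = 61

61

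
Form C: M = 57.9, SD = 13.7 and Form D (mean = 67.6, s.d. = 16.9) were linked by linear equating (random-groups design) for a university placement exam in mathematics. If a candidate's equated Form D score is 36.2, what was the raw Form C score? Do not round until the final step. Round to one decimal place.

Invert y = (SD_Y/SD_X)(x − M_X) + M_Y:
x = (SD_X/SD_Y)(y − M_Y) + M_X = (13.7/16.9)(36.2 − 67.6) + 57.9
x = 0.810651 × -31.400 + 57.9 = 32.4

32.4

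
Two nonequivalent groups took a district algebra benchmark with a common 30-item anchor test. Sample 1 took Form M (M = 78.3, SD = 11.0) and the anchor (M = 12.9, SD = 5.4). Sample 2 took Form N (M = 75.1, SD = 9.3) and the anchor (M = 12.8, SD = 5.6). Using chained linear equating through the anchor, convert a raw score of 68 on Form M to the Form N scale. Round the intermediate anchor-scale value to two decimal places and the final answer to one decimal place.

66.9

Form M → anchor (Sample 1): v = (5.4/11.0)(68 − 78.3) + 12.9 = 7.84
anchor → Form N (Sample 2): y = (9.3/5.6)(7.84 − 12.8) + 75.1 = 66.9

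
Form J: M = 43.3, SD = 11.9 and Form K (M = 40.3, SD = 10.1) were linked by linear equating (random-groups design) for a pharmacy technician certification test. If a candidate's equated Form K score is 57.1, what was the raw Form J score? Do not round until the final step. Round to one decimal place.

Invert y = (SD_Y/SD_X)(x − M_X) + M_Y:
x = (SD_X/SD_Y)(y − M_Y) + M_X = (11.9/10.1)(57.1 − 40.3) + 43.3
x = 1.178218 × 16.800 + 43.3 = 63.1

63.1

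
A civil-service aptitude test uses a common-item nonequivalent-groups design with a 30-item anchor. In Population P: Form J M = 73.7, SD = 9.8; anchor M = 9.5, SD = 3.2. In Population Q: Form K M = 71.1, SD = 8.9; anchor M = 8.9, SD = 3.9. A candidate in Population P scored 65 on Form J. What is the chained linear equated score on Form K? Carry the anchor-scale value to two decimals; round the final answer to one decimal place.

Form J → anchor (Population P): v = (3.2/9.8)(65 − 73.7) + 9.5 = 6.66
anchor → Form K (Population Q): y = (8.9/3.9)(6.66 − 8.9) + 71.1 = 66.0

66.0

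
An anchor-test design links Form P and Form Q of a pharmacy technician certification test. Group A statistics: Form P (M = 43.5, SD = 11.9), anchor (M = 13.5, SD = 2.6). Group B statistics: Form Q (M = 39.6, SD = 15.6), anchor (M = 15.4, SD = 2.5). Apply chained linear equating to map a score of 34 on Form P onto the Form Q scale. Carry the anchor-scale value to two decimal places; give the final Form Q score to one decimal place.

14.8

Form P → anchor (Group A): v = (2.6/11.9)(34 − 43.5) + 13.5 = 11.42
anchor → Form Q (Group B): y = (15.6/2.5)(11.42 − 15.4) + 39.6 = 14.8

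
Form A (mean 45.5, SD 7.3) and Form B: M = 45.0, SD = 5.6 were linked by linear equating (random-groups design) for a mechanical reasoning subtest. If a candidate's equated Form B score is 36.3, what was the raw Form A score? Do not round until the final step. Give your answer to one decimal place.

34.2

Invert y = (SD_Y/SD_X)(x − M_X) + M_Y:
x = (SD_X/SD_Y)(y − M_Y) + M_X = (7.3/5.6)(36.3 − 45.0) + 45.5
x = 1.303571 × -8.700 + 45.5 = 34.2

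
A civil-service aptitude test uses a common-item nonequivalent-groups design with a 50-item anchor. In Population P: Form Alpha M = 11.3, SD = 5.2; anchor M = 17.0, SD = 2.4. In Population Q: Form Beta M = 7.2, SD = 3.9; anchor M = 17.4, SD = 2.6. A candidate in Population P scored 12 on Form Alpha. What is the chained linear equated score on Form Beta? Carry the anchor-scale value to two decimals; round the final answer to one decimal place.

7.1

Form Alpha → anchor (Population P): v = (2.4/5.2)(12 − 11.3) + 17.0 = 17.32
anchor → Form Beta (Population Q): y = (3.9/2.6)(17.32 − 17.4) + 7.2 = 7.1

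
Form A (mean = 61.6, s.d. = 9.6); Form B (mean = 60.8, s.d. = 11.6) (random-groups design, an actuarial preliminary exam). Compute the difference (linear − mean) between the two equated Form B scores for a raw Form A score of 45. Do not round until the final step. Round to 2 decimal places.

Mean-equated: 45 + (60.8 − 61.6) = 44.20
Linear-equated: (11.6/9.6)(45 − 61.6) + 60.8 = 40.742
Difference = 40.742 − 44.20 = -3.46

-3.46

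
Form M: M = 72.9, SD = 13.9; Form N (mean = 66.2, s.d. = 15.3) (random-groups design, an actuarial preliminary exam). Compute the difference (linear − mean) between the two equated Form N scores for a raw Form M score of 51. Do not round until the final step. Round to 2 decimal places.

-2.21

Mean-equated: 51 + (66.2 − 72.9) = 44.30
Linear-equated: (15.3/13.9)(51 − 72.9) + 66.2 = 42.094
Difference = 42.094 − 44.30 = -2.21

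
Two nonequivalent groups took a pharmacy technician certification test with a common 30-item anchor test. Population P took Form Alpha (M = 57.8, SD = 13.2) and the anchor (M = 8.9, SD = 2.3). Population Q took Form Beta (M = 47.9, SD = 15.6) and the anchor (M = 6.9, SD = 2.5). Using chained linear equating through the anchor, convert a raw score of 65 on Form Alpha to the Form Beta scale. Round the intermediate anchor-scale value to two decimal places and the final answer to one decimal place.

Form Alpha → anchor (Population P): v = (2.3/13.2)(65 − 57.8) + 8.9 = 10.15
anchor → Form Beta (Population Q): y = (15.6/2.5)(10.15 − 6.9) + 47.9 = 68.2

68.2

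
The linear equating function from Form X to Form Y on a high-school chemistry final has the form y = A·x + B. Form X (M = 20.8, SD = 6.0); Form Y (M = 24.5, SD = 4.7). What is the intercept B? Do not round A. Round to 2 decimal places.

A = SD_Y / SD_X = 4.7 / 6.0 = 0.783333
B = M_Y − A·M_X = 24.5 − 0.783333 × 20.8 = 8.21

8.21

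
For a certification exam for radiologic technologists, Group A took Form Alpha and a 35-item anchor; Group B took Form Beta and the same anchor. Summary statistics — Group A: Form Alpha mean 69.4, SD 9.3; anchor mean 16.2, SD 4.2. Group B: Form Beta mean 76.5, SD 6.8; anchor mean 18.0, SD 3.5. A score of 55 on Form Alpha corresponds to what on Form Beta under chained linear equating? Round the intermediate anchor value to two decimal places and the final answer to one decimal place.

60.4

Form Alpha → anchor (Group A): v = (4.2/9.3)(55 − 69.4) + 16.2 = 9.70
anchor → Form Beta (Group B): y = (6.8/3.5)(9.70 − 18.0) + 76.5 = 60.4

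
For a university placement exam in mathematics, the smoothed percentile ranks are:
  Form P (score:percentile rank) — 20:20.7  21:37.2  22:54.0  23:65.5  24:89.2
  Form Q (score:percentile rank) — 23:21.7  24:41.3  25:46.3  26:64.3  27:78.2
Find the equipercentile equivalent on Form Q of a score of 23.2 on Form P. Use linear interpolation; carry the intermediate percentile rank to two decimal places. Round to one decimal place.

26.4

PR of 23.2 on Form P: 65.5 + (23.2 − 23)/(24 − 23) × (89.2 − 65.5) = 70.24
On Form Q, PR 70.24 falls between score 26 (PR 64.3) and 27 (PR 78.2).
Interpolate: 26 + (70.24 − 64.3)/(78.2 − 64.3) × (27 − 26) = 26.4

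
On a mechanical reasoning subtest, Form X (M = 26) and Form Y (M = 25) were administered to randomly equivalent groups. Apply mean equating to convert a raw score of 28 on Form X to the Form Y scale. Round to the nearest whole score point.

Mean equating: y = x + (M_Y − M_X) = 28 + (25 − 26) = 27

27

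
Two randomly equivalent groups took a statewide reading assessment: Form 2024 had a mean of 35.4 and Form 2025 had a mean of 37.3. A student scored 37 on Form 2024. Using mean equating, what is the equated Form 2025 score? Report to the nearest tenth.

Mean equating: y = x + (M_Y − M_X) = 37 + (37.3 − 35.4) = 38.9

38.9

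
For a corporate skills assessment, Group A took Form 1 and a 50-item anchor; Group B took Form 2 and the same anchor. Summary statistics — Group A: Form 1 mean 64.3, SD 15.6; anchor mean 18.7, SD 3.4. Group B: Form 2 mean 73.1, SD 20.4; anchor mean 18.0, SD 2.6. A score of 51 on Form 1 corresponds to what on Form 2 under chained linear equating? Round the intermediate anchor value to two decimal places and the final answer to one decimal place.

55.8

Form 1 → anchor (Group A): v = (3.4/15.6)(51 − 64.3) + 18.7 = 15.80
anchor → Form 2 (Group B): y = (20.4/2.6)(15.80 − 18.0) + 73.1 = 55.8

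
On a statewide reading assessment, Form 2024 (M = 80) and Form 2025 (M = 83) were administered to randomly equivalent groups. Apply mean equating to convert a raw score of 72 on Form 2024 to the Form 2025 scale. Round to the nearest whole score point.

Mean equating: y = x + (M_Y − M_X) = 72 + (83 − 80) = 75

75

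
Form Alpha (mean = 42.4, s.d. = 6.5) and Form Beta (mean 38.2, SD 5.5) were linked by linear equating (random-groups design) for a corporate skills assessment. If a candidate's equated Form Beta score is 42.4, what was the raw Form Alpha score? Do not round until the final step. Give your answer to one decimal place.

Invert y = (SD_Y/SD_X)(x − M_X) + M_Y:
x = (SD_X/SD_Y)(y − M_Y) + M_X = (6.5/5.5)(42.4 − 38.2) + 42.4
x = 1.181818 × 4.200 + 42.4 = 47.4

47.4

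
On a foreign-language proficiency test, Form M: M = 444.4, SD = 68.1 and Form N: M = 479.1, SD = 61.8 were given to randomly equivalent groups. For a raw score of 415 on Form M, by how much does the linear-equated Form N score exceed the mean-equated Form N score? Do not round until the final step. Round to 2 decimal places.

Mean-equated: 415 + (479.1 − 444.4) = 449.70
Linear-equated: (61.8/68.1)(415 − 444.4) + 479.1 = 452.420
Difference = 452.420 − 449.70 = 2.72

2.72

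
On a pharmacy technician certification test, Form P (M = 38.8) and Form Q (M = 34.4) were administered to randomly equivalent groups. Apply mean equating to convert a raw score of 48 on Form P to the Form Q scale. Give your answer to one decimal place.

Mean equating: y = x + (M_Y − M_X) = 48 + (34.4 − 38.8) = 43.6

43.6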